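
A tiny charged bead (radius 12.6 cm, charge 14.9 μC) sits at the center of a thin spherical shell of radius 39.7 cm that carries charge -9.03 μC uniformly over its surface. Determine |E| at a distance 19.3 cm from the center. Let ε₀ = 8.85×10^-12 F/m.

|E| ≈ 3.60×10^6 V/m

Take a concentric spherical Gaussian surface of radius r = 19.3 cm (between the bodies, 12.6 cm < r < 39.7 cm).
Only the inner charge is enclosed; the outer shell contributes nothing inside itself. Q_enc = 14.9 μC = 1.49×10^-5 C.
Applying ∮E·dA = Q_enc/ε₀ with Φ = E(4πr²):
E = |Q_enc|/(4πε₀r²) = (1.49×10^-5)/(4π·8.85×10^-12·(0.193)²) = 3.60×10^6 N/C.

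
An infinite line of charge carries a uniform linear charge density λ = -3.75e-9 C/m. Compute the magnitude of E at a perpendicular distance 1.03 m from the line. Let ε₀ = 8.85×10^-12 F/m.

Take a coaxial cylindrical Gaussian surface of radius r = 1.03 m and length L.
Q_enc = λL, so λ_enc = -3.75e-9 C/m.
Gauss's law: E·2πrL = λ_enc L/ε₀.
E = |λ_enc|/(2πε₀r) = (3.75×10^-9)/(2π·8.85×10^-12·1.03) = 65.5 N/C.

E = 65.5 V/m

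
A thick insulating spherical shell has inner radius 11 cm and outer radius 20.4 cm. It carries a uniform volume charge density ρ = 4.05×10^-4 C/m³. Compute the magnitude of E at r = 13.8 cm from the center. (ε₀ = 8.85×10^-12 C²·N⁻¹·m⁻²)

1.04e6 V/m

By spherical symmetry E is radial; choose a Gaussian sphere of radius r = 13.8 cm (within the shell material, 11 cm < r < 20.4 cm).
Only the shell between 11 cm and r is enclosed: Q_enc = ρ·(4π/3)(r³ − a³) = (4.05×10^-4)·(4π/3)·((0.138)³ − (0.11)³) = 2.20e-6 C.
Gauss's law: E·4πr² = Q_enc/ε₀.
E = |Q_enc|/(4πε₀r²) = (2.20e-6)/(4π·8.85×10^-12·(0.138)²) = 1.04×10^6 N/C.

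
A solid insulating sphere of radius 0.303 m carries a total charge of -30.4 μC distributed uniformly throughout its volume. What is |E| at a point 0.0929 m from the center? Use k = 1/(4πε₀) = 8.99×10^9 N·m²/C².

9.13e5 N/C

Take a concentric spherical Gaussian surface of radius r = 0.0929 m (r < R).
For a uniform sphere the enclosed fraction is (r/R)³, so Q_enc = (-30.4 μC)(0.0929/0.303)³ = -8.762×10^-7 C.
Since E is radial and uniform over the Gaussian sphere, Φ = E·4πr² = Q_enc/ε₀.
E = k|Q_enc|/r² = (8.99×10^9)(8.762×10^-7)/(0.0929)² = 9.13×10^5 N/C.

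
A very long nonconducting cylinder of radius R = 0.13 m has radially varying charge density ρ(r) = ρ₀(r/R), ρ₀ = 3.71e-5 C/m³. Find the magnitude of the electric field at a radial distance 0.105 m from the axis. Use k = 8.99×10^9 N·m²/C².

Choose a coaxial cylinder of radius r = 0.105 m (arbitrary length L) as the Gaussian surface (r < R).
λ_enc = ∫₀^r ρ(r')·2πr' dr' = (2πρ₀/R)·r^3/3 = 6.919×10^-7 C/m.
By Gauss's law (flux through the curved wall only), E·2πrL = λ_enc L/ε₀.
E = 2k|λ_enc|/r = 2(8.99×10^9)(6.919e-7)/(0.105) = 1.18×10^5 N/C.

E = 1.18e5 N/C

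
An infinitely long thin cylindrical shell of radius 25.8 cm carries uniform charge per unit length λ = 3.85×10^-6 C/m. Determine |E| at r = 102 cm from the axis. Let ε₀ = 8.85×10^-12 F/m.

Coaxial Gaussian cylinder, radius r = 102 cm, length L (r > 25.8 cm).
The full line charge is enclosed: λ_enc = 3.85e-6 C/m.
Since E is radial and uniform over the curved surface, Φ = E·2πrL = Q_enc/ε₀ = λ_enc L/ε₀.
E = |λ_enc|/(2πε₀r) = (3.85×10^-6)/(2π·8.85×10^-12·1.02) = 6.79×10^4 N/C.

E ≈ 6.79×10^4 V/m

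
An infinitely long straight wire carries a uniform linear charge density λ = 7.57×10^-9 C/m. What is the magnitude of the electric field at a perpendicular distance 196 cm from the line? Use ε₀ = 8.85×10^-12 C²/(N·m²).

|E| ≈ 69.5 V/m

Choose a coaxial cylinder of radius r = 196 cm (arbitrary length L) as the Gaussian surface.
Q_enc = λL, so λ_enc = 7.57×10^-9 C/m.
By Gauss's law (flux through the curved wall only), E·2πrL = λ_enc L/ε₀.
E = |λ_enc|/(2πε₀r) = (7.57×10^-9)/(2π·8.85×10^-12·1.96) = 69.5 N/C.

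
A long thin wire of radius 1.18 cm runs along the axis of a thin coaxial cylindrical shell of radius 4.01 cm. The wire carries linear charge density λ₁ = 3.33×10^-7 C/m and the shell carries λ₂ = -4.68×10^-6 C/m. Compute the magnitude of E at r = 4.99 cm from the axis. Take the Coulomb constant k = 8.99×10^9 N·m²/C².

E ≈ 1.57×10^6 V/m

Take a coaxial cylindrical Gaussian surface of radius r = 4.99 cm and length L (r > 4.01 cm, enclosing both).
λ_enc = λ₁ + λ₂ = (3.33×10^-7) + (-4.68e-6) = -4.347×10^-6 C/m.
Gauss's law: E·2πrL = λ_enc L/ε₀.
E = 2k|λ_enc|/r = 2(8.99×10^9)(4.347×10^-6)/(0.0499) = 1.57×10^6 N/C.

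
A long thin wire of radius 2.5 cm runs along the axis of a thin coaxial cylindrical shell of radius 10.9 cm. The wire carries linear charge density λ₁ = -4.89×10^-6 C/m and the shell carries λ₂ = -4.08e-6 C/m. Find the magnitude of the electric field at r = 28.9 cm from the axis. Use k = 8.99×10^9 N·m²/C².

|E| ≈ 5.58e5 V/m

By cylindrical symmetry E is radial; use a coaxial Gaussian cylinder of radius 28.9 cm and length L (r > 10.9 cm, enclosing both).
λ_enc = λ₁ + λ₂ = (-4.89e-6) + (-4.08×10^-6) = -8.97×10^-6 C/m.
Applying ∮E·dA = Q_enc/ε₀ with the end caps contributing no flux:
E = 2k|λ_enc|/r = 2(8.99×10^9)(8.97×10^-6)/(0.289) = 5.58×10^5 N/C.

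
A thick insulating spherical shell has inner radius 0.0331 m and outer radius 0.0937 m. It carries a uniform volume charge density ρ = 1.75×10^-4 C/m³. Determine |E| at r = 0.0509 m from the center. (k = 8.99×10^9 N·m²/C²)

|E| ≈ 2.43×10^5 V/m

Use a concentric Gaussian sphere at r = 0.0509 m (within the shell material, 0.0331 m < r < 0.0937 m).
Only the shell between 0.0331 m and r is enclosed: Q_enc = ρ·(4π/3)(r³ − a³) = (1.75×10^-4)·(4π/3)·((0.0509)³ − (0.0331)³) = 7.008×10^-8 C.
Since E is radial and uniform over the Gaussian sphere, Φ = E·4πr² = Q_enc/ε₀.
E = k|Q_enc|/r² = (8.99×10^9)(7.008×10^-8)/(0.0509)² = 2.43×10^5 N/C.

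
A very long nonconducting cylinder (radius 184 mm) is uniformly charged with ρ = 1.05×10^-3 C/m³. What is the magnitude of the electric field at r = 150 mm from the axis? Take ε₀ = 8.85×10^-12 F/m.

Coaxial Gaussian cylinder, radius r = 150 mm, length L (r < R).
Charge inside radius r per length L is ρ·πr²·L, so λ_enc = ρπr² = 7.422e-5 C/m.
Since E is radial and uniform over the curved surface, Φ = E·2πrL = Q_enc/ε₀ = λ_enc L/ε₀.
E = |λ_enc|/(2πε₀r) = (7.422×10^-5)/(2π·8.85×10^-12·0.15) = 8.90e6 N/C.

E = 8.90×10^6 N/C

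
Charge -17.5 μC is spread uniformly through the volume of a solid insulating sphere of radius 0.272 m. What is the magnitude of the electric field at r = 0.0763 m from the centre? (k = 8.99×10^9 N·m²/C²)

By spherical symmetry E is radial; choose a Gaussian sphere of radius r = 0.0763 m (r < R).
For a uniform sphere the enclosed fraction is (r/R)³, so Q_enc = (-17.5 μC)(0.0763/0.272)³ = -3.863e-7 C.
Gauss's law: E·4πr² = Q_enc/ε₀.
E = k|Q_enc|/r² = (8.99×10^9)(3.863×10^-7)/(0.0763)² = 5.97×10^5 N/C.

E ≈ 5.97e5 N/C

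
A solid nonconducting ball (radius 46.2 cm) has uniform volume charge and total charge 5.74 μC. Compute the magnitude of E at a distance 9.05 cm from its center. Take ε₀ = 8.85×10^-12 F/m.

E ≈ 4.74e4 N/C

Take a concentric spherical Gaussian surface of radius r = 9.05 cm (r < R).
Only the charge within r is enclosed: Q_enc = Q·(r/R)³ = (5.74 μC)·(9.05 cm/46.2 cm)³ = 4.315×10^-8 C.
By Gauss's law, ∮E·dA = E·4πr² = Q_enc/ε₀.
E = |Q_enc|/(4πε₀r²) = (4.315×10^-8)/(4π·8.85×10^-12·(0.0905)²) = 4.74e4 N/C.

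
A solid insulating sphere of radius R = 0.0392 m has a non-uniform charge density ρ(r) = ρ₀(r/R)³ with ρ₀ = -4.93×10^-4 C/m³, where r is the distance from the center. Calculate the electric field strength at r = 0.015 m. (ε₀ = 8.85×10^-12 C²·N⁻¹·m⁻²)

Symmetry ⇒ E = E(r) r̂. Gaussian sphere of radius r = 0.015 m (r < R).
Q_enc = ∫₀^r ρ(r')·4πr'² dr' = (4πρ₀/R³) ∫₀^r r'^5 dr' = 4πρ₀ r^6/(6·R³) = -1.953e-10 C.
Gauss's law: E·4πr² = Q_enc/ε₀.
E = |Q_enc|/(4πε₀r²) = (1.953×10^-10)/(4π·8.85×10^-12·(0.015)²) = 7.80e3 N/C.

|E| = 7.80×10^3 N/C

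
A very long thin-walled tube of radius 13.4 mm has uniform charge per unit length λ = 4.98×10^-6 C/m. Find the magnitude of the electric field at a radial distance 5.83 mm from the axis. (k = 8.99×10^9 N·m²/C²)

By cylindrical symmetry E is radial; use a coaxial Gaussian cylinder of radius 5.83 mm and length L (r < 13.4 mm, inside the shell).
All the surface charge lies outside this cylinder: Q_enc = 0, hence E = 0.

E = 0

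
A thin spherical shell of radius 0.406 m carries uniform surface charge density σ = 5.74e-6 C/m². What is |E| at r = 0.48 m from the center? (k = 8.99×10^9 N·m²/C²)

|E| = 4.64×10^5 V/m

By spherical symmetry E is radial; choose a Gaussian sphere of radius r = 0.48 m (r > 0.406 m).
The entire shell is enclosed: Q_enc = σ·4πR² = (5.74×10^-6)·4π·(0.406)² = 1.189×10^-5 C.
By Gauss's law, ∮E·dA = E·4πr² = Q_enc/ε₀.
E = k|Q_enc|/r² = (8.99×10^9)(1.189×10^-5)/(0.48)² = 4.64e5 N/C.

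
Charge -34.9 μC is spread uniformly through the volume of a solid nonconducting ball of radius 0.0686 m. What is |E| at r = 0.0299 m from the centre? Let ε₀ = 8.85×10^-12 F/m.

2.91e7 V/m

By spherical symmetry E is radial; choose a Gaussian sphere of radius r = 0.0299 m (r < R).
Only the charge within r is enclosed: Q_enc = Q·(r/R)³ = (-34.9 μC)·(0.0299 m/0.0686 m)³ = -2.89×10^-6 C.
Since E is radial and uniform over the Gaussian sphere, Φ = E·4πr² = Q_enc/ε₀.
E = |Q_enc|/(4πε₀r²) = (2.89×10^-6)/(4π·8.85×10^-12·(0.0299)²) = 2.91×10^7 N/C.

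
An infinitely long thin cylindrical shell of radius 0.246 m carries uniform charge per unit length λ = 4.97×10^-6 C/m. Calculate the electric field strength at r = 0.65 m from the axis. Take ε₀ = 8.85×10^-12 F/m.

E = 1.38×10^5 N/C

Choose a coaxial cylinder of radius r = 0.65 m (arbitrary length L) as the Gaussian surface (r > 0.246 m).
The full line charge is enclosed: λ_enc = 4.97×10^-6 C/m.
Applying ∮E·dA = Q_enc/ε₀ with the end caps contributing no flux:
E = |λ_enc|/(2πε₀r) = (4.97e-6)/(2π·8.85×10^-12·0.65) = 1.38e5 N/C.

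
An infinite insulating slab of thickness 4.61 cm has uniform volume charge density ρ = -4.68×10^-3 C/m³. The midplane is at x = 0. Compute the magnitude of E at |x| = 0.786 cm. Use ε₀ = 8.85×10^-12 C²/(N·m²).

By symmetry E is perpendicular to the slab. A Gaussian pillbox from −0.786 cm to +0.786 cm (face area A) lies entirely within the slab.
Q_enc = ρ·(2x)·A and flux = 2EA, so 2EA = 2ρxA/ε₀ ⇒ E = |ρ|x/ε₀.
E = (4.68×10^-3)(0.00786)/(8.85×10^-12) = 4.16×10^6 N/C.

|E| ≈ 4.16e6 N/C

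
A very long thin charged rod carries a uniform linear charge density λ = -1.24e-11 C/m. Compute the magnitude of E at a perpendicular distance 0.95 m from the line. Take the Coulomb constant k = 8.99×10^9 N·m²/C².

0.235 N/C

By cylindrical symmetry E is radial; use a coaxial Gaussian cylinder of radius 0.95 m and length L.
Q_enc = λL, so λ_enc = -1.24e-11 C/m.
Gauss's law: E·2πrL = λ_enc L/ε₀.
E = 2k|λ_enc|/r = 2(8.99×10^9)(1.24×10^-11)/(0.95) = 0.235 N/C.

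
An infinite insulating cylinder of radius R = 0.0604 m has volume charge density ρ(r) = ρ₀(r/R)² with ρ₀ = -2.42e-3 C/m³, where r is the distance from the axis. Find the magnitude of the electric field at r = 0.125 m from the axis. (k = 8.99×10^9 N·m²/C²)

By cylindrical symmetry E is radial; use a coaxial Gaussian cylinder of radius 0.125 m and length L (r > R, full charge per length enclosed).
λ_enc = 2π ∫₀^R ρ₀(r'/R)^2 r' dr' = 2πρ₀R²/4 = -1.387×10^-5 C/m.
Applying ∮E·dA = Q_enc/ε₀ with the end caps contributing no flux:
E = 2k|λ_enc|/r = 2(8.99×10^9)(1.387×10^-5)/(0.125) = 1.99×10^6 N/C.

1.99e6 N/C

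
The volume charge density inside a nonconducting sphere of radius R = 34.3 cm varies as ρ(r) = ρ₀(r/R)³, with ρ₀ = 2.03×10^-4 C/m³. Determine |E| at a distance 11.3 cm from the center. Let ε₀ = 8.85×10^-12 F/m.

Take a concentric spherical Gaussian surface of radius r = 11.3 cm (r < R).
Q_enc = ∫₀^r ρ(r')·4πr'² dr' = (4πρ₀/R³) ∫₀^r r'^5 dr' = 4πρ₀ r^6/(6·R³) = 2.194×10^-8 C.
Applying ∮E·dA = Q_enc/ε₀ with Φ = E(4πr²):
E = |Q_enc|/(4πε₀r²) = (2.194×10^-8)/(4π·8.85×10^-12·(0.113)²) = 1.54×10^4 N/C.

E ≈ 1.54×10^4 V/m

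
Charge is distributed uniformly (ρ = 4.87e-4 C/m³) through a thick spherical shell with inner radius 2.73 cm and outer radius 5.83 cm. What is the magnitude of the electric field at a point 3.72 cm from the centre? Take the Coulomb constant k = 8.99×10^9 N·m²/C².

By spherical symmetry E is radial; choose a Gaussian sphere of radius r = 3.72 cm (within the shell material, 2.73 cm < r < 5.83 cm).
Enclosed charge is the volume from a to r: Q_enc = (4π/3)ρ(r³ − a³) = 6.351×10^-8 C.
Applying ∮E·dA = Q_enc/ε₀ with Φ = E(4πr²):
E = k|Q_enc|/r² = (8.99×10^9)(6.351×10^-8)/(0.0372)² = 4.13×10^5 N/C.

E = 4.13×10^5 N/C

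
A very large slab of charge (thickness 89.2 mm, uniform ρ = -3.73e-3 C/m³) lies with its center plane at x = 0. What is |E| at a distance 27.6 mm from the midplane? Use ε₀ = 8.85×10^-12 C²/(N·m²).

By symmetry E is perpendicular to the slab. A Gaussian pillbox from −27.6 mm to +27.6 mm (face area A) lies entirely within the slab.
Q_enc = ρ·(2x)·A and flux = 2EA, so 2EA = 2ρxA/ε₀ ⇒ E = |ρ|x/ε₀.
E = (3.73×10^-3)(0.0276)/(8.85×10^-12) = 1.16×10^7 N/C.

E ≈ 1.16e7 V/m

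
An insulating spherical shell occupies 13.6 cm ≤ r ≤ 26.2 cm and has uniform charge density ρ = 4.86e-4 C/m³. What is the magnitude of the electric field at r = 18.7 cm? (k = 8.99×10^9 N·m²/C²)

E = 2.11×10^6 N/C

Use a concentric Gaussian sphere at r = 18.7 cm (within the shell material, 13.6 cm < r < 26.2 cm).
Only the shell between 13.6 cm and r is enclosed: Q_enc = ρ·(4π/3)(r³ − a³) = (4.86e-4)·(4π/3)·((0.187)³ − (0.136)³) = 8.191×10^-6 C.
Since E is radial and uniform over the Gaussian sphere, Φ = E·4πr² = Q_enc/ε₀.
E = k|Q_enc|/r² = (8.99×10^9)(8.191e-6)/(0.187)² = 2.11×10^6 N/C.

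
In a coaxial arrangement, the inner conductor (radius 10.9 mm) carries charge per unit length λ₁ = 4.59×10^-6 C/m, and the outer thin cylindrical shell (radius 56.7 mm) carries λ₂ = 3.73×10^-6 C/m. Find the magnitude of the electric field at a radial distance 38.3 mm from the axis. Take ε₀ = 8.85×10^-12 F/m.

By cylindrical symmetry E is radial; use a coaxial Gaussian cylinder of radius 38.3 mm and length L (between the conductors, 10.9 mm < r < 56.7 mm).
The shell at 56.7 mm lies outside the Gaussian surface, so λ_enc = λ₁ = 4.59×10^-6 C/m.
Since E is radial and uniform over the curved surface, Φ = E·2πrL = Q_enc/ε₀ = λ_enc L/ε₀.
E = |λ_enc|/(2πε₀r) = (4.59×10^-6)/(2π·8.85×10^-12·0.0383) = 2.16e6 N/C.

|E| ≈ 2.16×10^6 N/C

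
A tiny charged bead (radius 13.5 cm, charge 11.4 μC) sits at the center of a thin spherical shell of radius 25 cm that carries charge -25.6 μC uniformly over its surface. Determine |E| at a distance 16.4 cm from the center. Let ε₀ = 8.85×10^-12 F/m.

E ≈ 3.81e6 N/C

Take a concentric spherical Gaussian surface of radius r = 16.4 cm (between the bodies, 13.5 cm < r < 25 cm).
The shell at 25 cm lies outside the Gaussian surface, so Q_enc = 11.4 μC = 1.14e-5 C.
Since E is radial and uniform over the Gaussian sphere, Φ = E·4πr² = Q_enc/ε₀.
E = |Q_enc|/(4πε₀r²) = (1.14×10^-5)/(4π·8.85×10^-12·(0.164)²) = 3.81×10^6 N/C.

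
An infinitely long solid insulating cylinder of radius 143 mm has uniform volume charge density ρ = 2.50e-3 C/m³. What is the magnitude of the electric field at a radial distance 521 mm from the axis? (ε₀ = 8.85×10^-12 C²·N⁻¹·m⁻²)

Take a coaxial cylindrical Gaussian surface of radius r = 521 mm and length L (r > 143 mm, full cross-section enclosed).
λ_enc = ρ·πR² = (2.50×10^-3)π(0.143)² = 1.606×10^-4 C/m.
Gauss's law: E·2πrL = λ_enc L/ε₀.
E = |λ_enc|/(2πε₀r) = (1.606×10^-4)/(2π·8.85×10^-12·0.521) = 5.54e6 N/C.

|E| = 5.54e6 V/m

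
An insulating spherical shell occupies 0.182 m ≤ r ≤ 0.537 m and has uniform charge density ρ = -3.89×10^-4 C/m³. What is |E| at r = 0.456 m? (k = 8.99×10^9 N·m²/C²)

Symmetry ⇒ E = E(r) r̂. Gaussian sphere of radius r = 0.456 m (within the shell material, 0.182 m < r < 0.537 m).
Enclosed charge is the volume from a to r: Q_enc = (4π/3)ρ(r³ − a³) = -1.447×10^-4 C.
By Gauss's law, ∮E·dA = E·4πr² = Q_enc/ε₀.
E = k|Q_enc|/r² = (8.99×10^9)(1.447e-4)/(0.456)² = 6.26×10^6 N/C.

6.26e6 N/C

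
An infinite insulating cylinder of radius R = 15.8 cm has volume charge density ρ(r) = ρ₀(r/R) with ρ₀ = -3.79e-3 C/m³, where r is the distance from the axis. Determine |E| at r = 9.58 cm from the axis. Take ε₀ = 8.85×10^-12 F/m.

Take a coaxial cylindrical Gaussian surface of radius r = 9.58 cm and length L (r < R).
λ_enc = ∫₀^r ρ(r')·2πr' dr' = (2πρ₀/R)·r^3/3 = -4.417×10^-5 C/m.
Since E is radial and uniform over the curved surface, Φ = E·2πrL = Q_enc/ε₀ = λ_enc L/ε₀.
E = |λ_enc|/(2πε₀r) = (4.417e-5)/(2π·8.85×10^-12·0.0958) = 8.29e6 N/C.

|E| = 8.29e6 V/m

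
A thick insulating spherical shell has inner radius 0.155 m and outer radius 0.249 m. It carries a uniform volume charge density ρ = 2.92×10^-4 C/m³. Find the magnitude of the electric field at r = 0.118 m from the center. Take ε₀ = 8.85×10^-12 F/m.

Symmetry ⇒ E = E(r) r̂. Gaussian sphere of radius r = 0.118 m (r < 0.155 m, inside the empty cavity).
No charge is enclosed, so by Gauss's law E·4πr² = 0 ⇒ E = 0.

|E| = 0 N/C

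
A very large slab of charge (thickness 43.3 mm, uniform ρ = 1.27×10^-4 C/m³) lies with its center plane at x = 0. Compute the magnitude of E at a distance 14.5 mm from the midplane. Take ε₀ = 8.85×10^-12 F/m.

|E| = 2.08×10^5 N/C

By symmetry E is perpendicular to the slab. A Gaussian pillbox from −14.5 mm to +14.5 mm (face area A) lies entirely within the slab.
Q_enc = ρ·(2x)·A and flux = 2EA, so 2EA = 2ρxA/ε₀ ⇒ E = |ρ|x/ε₀.
E = (1.27e-4)(0.0145)/(8.85×10^-12) = 2.08e5 N/C.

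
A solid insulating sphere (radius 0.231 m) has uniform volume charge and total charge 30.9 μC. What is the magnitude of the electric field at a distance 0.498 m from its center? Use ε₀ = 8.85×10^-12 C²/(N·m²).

Take a concentric spherical Gaussian surface of radius r = 0.498 m (r > R, so the entire charge is enclosed).
Q_enc = 30.9 μC = 3.09e-5 C.
By Gauss's law, ∮E·dA = E·4πr² = Q_enc/ε₀.
E = |Q_enc|/(4πε₀r²) = (3.09×10^-5)/(4π·8.85×10^-12·(0.498)²) = 1.12e6 N/C.

E ≈ 1.12×10^6 N/C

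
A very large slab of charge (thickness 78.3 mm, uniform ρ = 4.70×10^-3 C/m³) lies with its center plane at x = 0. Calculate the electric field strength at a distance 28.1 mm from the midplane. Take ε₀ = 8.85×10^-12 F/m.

E ≈ 1.49×10^7 N/C

By symmetry E is perpendicular to the slab. A Gaussian pillbox from −28.1 mm to +28.1 mm (face area A) lies entirely within the slab.
Q_enc = ρ·(2x)·A and flux = 2EA, so 2EA = 2ρxA/ε₀ ⇒ E = |ρ|x/ε₀.
E = (4.70×10^-3)(0.0281)/(8.85×10^-12) = 1.49×10^7 N/C.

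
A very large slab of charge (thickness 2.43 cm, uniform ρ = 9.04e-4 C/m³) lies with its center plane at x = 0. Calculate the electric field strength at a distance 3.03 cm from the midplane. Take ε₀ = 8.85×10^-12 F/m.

|E| = 1.24×10^6 N/C

The point |x| = 3.03 cm lies outside the slab (half-thickness 0.01215 m). A symmetric pillbox spanning the full slab encloses Q_enc = ρ·d·A.
Flux = 2EA ⇒ E = |ρ|d/(2ε₀), independent of distance outside.
E = (9.04×10^-4)(0.0243)/(2·8.85×10^-12) = 1.24×10^6 N/C.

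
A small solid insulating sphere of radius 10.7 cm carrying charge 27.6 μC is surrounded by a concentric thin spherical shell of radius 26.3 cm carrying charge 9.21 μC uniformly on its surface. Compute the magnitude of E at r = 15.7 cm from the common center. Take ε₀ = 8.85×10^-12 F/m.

By spherical symmetry E is radial; choose a Gaussian sphere of radius r = 15.7 cm (between the bodies, 10.7 cm < r < 26.3 cm).
Only the inner charge is enclosed; the outer shell contributes nothing inside itself. Q_enc = 27.6 μC = 2.76×10^-5 C.
Applying ∮E·dA = Q_enc/ε₀ with Φ = E(4πr²):
E = |Q_enc|/(4πε₀r²) = (2.76×10^-5)/(4π·8.85×10^-12·(0.157)²) = 1.01e7 N/C.

1.01e7 N/C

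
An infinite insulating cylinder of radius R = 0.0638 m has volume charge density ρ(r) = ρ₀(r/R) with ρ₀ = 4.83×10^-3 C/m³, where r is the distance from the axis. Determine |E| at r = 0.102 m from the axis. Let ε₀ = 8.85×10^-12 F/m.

E ≈ 7.26×10^6 V/m

Choose a coaxial cylinder of radius r = 0.102 m (arbitrary length L) as the Gaussian surface (r > R, full charge per length enclosed).
λ_enc = 2π ∫₀^R ρ₀(r'/R)^1 r' dr' = 2πρ₀R²/3 = 4.118×10^-5 C/m.
Gauss's law: E·2πrL = λ_enc L/ε₀.
E = |λ_enc|/(2πε₀r) = (4.118×10^-5)/(2π·8.85×10^-12·0.102) = 7.26×10^6 N/C.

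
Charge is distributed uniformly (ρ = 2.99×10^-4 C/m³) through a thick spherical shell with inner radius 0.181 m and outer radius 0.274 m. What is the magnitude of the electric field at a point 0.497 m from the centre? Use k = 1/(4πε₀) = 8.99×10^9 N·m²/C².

|E| ≈ 6.67e5 V/m

Take a concentric spherical Gaussian surface of radius r = 0.497 m (r > 0.274 m, enclosing the whole shell).
Q_enc = ρ·(4π/3)(b³ − a³) = (2.99×10^-4)·(4π/3)·((0.274)³ − (0.181)³) = 1.834e-5 C.
Gauss's law: E·4πr² = Q_enc/ε₀.
E = k|Q_enc|/r² = (8.99×10^9)(1.834×10^-5)/(0.497)² = 6.67e5 N/C.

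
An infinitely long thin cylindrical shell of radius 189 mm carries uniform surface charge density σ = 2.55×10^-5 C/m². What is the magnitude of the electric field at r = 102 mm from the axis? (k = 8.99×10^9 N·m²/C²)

Choose a coaxial cylinder of radius r = 102 mm (arbitrary length L) as the Gaussian surface (r < 189 mm, inside the shell).
No charge is enclosed, so Gauss's law gives E·2πrL = 0 ⇒ E = 0.

E = 0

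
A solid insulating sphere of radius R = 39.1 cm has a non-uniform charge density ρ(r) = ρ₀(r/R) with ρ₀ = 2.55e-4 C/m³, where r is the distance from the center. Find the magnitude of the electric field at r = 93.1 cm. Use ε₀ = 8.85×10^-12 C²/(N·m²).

By spherical symmetry E is radial; choose a Gaussian sphere of radius r = 93.1 cm (r > R, all charge enclosed).
Q_enc = 4π ∫₀^R ρ₀(r'/R)^1 r'² dr' = 4πρ₀R³/4 = 4.789×10^-5 C.
Applying ∮E·dA = Q_enc/ε₀ with Φ = E(4πr²):
E = |Q_enc|/(4πε₀r²) = (4.789e-5)/(4π·8.85×10^-12·(0.931)²) = 4.97×10^5 N/C.

E = 4.97e5 N/C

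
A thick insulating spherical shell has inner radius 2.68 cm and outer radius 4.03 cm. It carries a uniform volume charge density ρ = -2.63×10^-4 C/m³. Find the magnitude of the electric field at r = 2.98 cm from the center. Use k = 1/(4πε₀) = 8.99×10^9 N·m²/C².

By spherical symmetry E is radial; choose a Gaussian sphere of radius r = 2.98 cm (within the shell material, 2.68 cm < r < 4.03 cm).
Enclosed charge is the volume from a to r: Q_enc = (4π/3)ρ(r³ − a³) = -7.948×10^-9 C.
Since E is radial and uniform over the Gaussian sphere, Φ = E·4πr² = Q_enc/ε₀.
E = k|Q_enc|/r² = (8.99×10^9)(7.948×10^-9)/(0.0298)² = 8.05×10^4 N/C.

|E| = 8.05×10^4 N/C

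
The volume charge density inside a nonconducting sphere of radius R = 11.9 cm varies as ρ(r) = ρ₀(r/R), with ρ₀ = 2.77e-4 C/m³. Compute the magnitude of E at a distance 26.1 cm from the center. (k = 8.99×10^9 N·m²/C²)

Symmetry ⇒ E = E(r) r̂. Gaussian sphere of radius r = 26.1 cm (r > R, all charge enclosed).
Q_enc = 4π ∫₀^R ρ₀(r'/R)^1 r'² dr' = 4πρ₀R³/4 = 1.466×10^-6 C.
By Gauss's law, ∮E·dA = E·4πr² = Q_enc/ε₀.
E = k|Q_enc|/r² = (8.99×10^9)(1.466e-6)/(0.261)² = 1.94×10^5 N/C.

1.94×10^5 V/m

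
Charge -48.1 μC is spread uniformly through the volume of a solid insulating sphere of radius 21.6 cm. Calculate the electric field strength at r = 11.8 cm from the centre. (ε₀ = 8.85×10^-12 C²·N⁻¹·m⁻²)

By spherical symmetry E is radial; choose a Gaussian sphere of radius r = 11.8 cm (r < R).
Only the charge within r is enclosed: Q_enc = Q·(r/R)³ = (-48.1 μC)·(11.8 cm/21.6 cm)³ = -7.842×10^-6 C.
Since E is radial and uniform over the Gaussian sphere, Φ = E·4πr² = Q_enc/ε₀.
E = |Q_enc|/(4πε₀r²) = (7.842×10^-6)/(4π·8.85×10^-12·(0.118)²) = 5.06×10^6 N/C.

5.06×10^6 V/m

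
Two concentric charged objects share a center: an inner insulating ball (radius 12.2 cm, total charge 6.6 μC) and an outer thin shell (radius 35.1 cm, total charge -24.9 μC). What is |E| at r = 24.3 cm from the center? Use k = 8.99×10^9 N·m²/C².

1.00×10^6 N/C

Take a concentric spherical Gaussian surface of radius r = 24.3 cm (between the bodies, 12.2 cm < r < 35.1 cm).
Only the inner charge is enclosed; the outer shell contributes nothing inside itself. Q_enc = 6.6 μC = 6.60×10^-6 C.
Since E is radial and uniform over the Gaussian sphere, Φ = E·4πr² = Q_enc/ε₀.
E = k|Q_enc|/r² = (8.99×10^9)(6.60×10^-6)/(0.243)² = 1.00×10^6 N/C.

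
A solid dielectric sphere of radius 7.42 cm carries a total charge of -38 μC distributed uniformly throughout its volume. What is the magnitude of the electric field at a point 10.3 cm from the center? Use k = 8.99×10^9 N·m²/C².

|E| = 3.22e7 N/C

Take a concentric spherical Gaussian surface of radius r = 10.3 cm (r > R, so the entire charge is enclosed).
Q_enc = -38 μC = -3.80×10^-5 C.
By Gauss's law, ∮E·dA = E·4πr² = Q_enc/ε₀.
E = k|Q_enc|/r² = (8.99×10^9)(3.80e-5)/(0.103)² = 3.22e7 N/C.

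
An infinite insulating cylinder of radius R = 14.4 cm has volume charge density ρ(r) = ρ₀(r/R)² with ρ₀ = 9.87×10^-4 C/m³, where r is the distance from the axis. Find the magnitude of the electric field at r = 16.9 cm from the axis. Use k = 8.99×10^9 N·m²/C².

Take a coaxial cylindrical Gaussian surface of radius r = 16.9 cm and length L (r > R, full charge per length enclosed).
λ_enc = 2π ∫₀^R ρ₀(r'/R)^2 r' dr' = 2πρ₀R²/4 = 3.215×10^-5 C/m.
By Gauss's law (flux through the curved wall only), E·2πrL = λ_enc L/ε₀.
E = 2k|λ_enc|/r = 2(8.99×10^9)(3.215×10^-5)/(0.169) = 3.42×10^6 N/C.

3.42×10^6 V/m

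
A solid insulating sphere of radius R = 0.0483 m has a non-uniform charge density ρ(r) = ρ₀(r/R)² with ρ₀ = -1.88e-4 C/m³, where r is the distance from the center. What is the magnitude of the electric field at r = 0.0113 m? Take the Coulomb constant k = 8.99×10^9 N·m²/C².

Symmetry ⇒ E = E(r) r̂. Gaussian sphere of radius r = 0.0113 m (r < R).
Q_enc = ∫₀^r ρ(r')·4πr'² dr' = (4πρ₀/R²) ∫₀^r r'^4 dr' = 4πρ₀ r^5/(5·R²) = -3.732×10^-11 C.
Since E is radial and uniform over the Gaussian sphere, Φ = E·4πr² = Q_enc/ε₀.
E = k|Q_enc|/r² = (8.99×10^9)(3.732×10^-11)/(0.0113)² = 2.63×10^3 N/C.

E = 2.63×10^3 V/m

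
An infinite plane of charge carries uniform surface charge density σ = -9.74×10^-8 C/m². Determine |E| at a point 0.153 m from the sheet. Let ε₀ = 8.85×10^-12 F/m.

|E| ≈ 5.50×10^3 N/C

The symmetry is planar: E is normal to the sheet and the same magnitude on both sides. Take a pillbox straddling the sheet with end-cap area A.
Flux Φ = 2EA and Q_enc = σA, so 2EA = σA/ε₀ ⇒ E = |σ|/(2ε₀), independent of distance.
E = |σ|/(2ε₀) = (9.74×10^-8)/(2·8.85×10^-12) = 5.50×10^3 N/C.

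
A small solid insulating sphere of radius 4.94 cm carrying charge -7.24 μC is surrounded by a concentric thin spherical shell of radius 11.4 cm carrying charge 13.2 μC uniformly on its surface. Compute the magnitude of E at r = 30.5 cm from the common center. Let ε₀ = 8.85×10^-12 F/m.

By spherical symmetry E is radial; choose a Gaussian sphere of radius r = 30.5 cm (r > 11.4 cm, enclosing both).
Q_enc = (-7.24 μC) + (13.2 μC) = 5.96×10^-6 C.
By Gauss's law, ∮E·dA = E·4πr² = Q_enc/ε₀.
E = |Q_enc|/(4πε₀r²) = (5.96×10^-6)/(4π·8.85×10^-12·(0.305)²) = 5.76×10^5 N/C.

E ≈ 5.76×10^5 N/C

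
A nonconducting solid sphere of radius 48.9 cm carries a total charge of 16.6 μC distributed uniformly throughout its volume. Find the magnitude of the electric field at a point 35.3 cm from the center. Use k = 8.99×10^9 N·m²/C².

By spherical symmetry E is radial; choose a Gaussian sphere of radius r = 35.3 cm (r < R).
Only the charge within r is enclosed: Q_enc = Q·(r/R)³ = (16.6 μC)·(35.3 cm/48.9 cm)³ = 6.245×10^-6 C.
Gauss's law: E·4πr² = Q_enc/ε₀.
E = k|Q_enc|/r² = (8.99×10^9)(6.245e-6)/(0.353)² = 4.51×10^5 N/C.

|E| ≈ 4.51e5 V/m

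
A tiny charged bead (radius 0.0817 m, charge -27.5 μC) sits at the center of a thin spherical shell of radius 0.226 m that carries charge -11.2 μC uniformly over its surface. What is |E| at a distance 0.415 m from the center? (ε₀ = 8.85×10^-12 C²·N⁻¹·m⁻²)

Use a concentric Gaussian sphere at r = 0.415 m (r > 0.226 m, enclosing both).
Q_enc = (-27.5 μC) + (-11.2 μC) = -3.87e-5 C.
Gauss's law: E·4πr² = Q_enc/ε₀.
E = |Q_enc|/(4πε₀r²) = (3.87×10^-5)/(4π·8.85×10^-12·(0.415)²) = 2.02×10^6 N/C.

2.02e6 N/C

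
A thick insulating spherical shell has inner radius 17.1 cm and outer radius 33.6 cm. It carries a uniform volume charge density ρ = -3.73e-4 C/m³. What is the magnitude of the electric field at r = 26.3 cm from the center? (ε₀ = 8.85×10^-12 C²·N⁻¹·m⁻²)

Symmetry ⇒ E = E(r) r̂. Gaussian sphere of radius r = 26.3 cm (within the shell material, 17.1 cm < r < 33.6 cm).
Only the shell between 17.1 cm and r is enclosed: Q_enc = ρ·(4π/3)(r³ − a³) = (-3.73e-4)·(4π/3)·((0.263)³ − (0.171)³) = -2.061×10^-5 C.
By Gauss's law, ∮E·dA = E·4πr² = Q_enc/ε₀.
E = |Q_enc|/(4πε₀r²) = (2.061×10^-5)/(4π·8.85×10^-12·(0.263)²) = 2.68×10^6 N/C.

|E| = 2.68e6 N/C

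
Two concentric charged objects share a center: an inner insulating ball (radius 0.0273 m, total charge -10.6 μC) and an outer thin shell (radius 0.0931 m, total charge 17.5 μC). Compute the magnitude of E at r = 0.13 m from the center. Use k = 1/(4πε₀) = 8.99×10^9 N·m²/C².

E = 3.67×10^6 V/m

Take a concentric spherical Gaussian surface of radius r = 0.13 m (r > 0.0931 m, enclosing both).
Q_enc = (-10.6 μC) + (17.5 μC) = 6.90×10^-6 C.
By Gauss's law, ∮E·dA = E·4πr² = Q_enc/ε₀.
E = k|Q_enc|/r² = (8.99×10^9)(6.90e-6)/(0.13)² = 3.67e6 N/C.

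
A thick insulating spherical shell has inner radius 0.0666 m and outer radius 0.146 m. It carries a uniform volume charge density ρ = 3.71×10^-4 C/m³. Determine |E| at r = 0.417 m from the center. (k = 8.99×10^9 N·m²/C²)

E = 2.26×10^5 N/C

Use a concentric Gaussian sphere at r = 0.417 m (r > 0.146 m, enclosing the whole shell).
Q_enc = ρ·(4π/3)(b³ − a³) = (3.71×10^-4)·(4π/3)·((0.146)³ − (0.0666)³) = 4.377e-6 C.
Gauss's law: E·4πr² = Q_enc/ε₀.
E = k|Q_enc|/r² = (8.99×10^9)(4.377×10^-6)/(0.417)² = 2.26e5 N/C.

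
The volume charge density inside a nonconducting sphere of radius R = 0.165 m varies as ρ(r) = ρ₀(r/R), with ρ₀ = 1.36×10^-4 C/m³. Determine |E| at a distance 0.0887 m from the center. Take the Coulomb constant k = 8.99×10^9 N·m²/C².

Symmetry ⇒ E = E(r) r̂. Gaussian sphere of radius r = 0.0887 m (r < R).
Integrate the density: Q_enc = 4π ∫₀^r ρ₀(r'/R)^1 r'² dr' = 4πρ₀ r^4/(4·R) = 1.603×10^-7 C.
By Gauss's law, ∮E·dA = E·4πr² = Q_enc/ε₀.
E = k|Q_enc|/r² = (8.99×10^9)(1.603×10^-7)/(0.0887)² = 1.83×10^5 N/C.

1.83×10^5 N/C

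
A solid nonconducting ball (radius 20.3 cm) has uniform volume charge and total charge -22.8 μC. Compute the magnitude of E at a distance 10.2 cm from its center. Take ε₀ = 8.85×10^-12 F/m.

E ≈ 2.50×10^6 N/C

Use a concentric Gaussian sphere at r = 10.2 cm (r < R).
For a uniform sphere the enclosed fraction is (r/R)³, so Q_enc = (-22.8 μC)(0.102/0.203)³ = -2.892e-6 C.
Applying ∮E·dA = Q_enc/ε₀ with Φ = E(4πr²):
E = |Q_enc|/(4πε₀r²) = (2.892×10^-6)/(4π·8.85×10^-12·(0.102)²) = 2.50×10^6 N/C.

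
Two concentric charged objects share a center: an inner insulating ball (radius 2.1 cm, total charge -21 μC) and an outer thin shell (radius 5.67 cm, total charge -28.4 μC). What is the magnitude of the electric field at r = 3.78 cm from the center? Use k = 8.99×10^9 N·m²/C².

1.32e8 V/m

Symmetry ⇒ E = E(r) r̂. Gaussian sphere of radius r = 3.78 cm (between the bodies, 2.1 cm < r < 5.67 cm).
Only the inner charge is enclosed; the outer shell contributes nothing inside itself. Q_enc = -21 μC = -2.10×10^-5 C.
Since E is radial and uniform over the Gaussian sphere, Φ = E·4πr² = Q_enc/ε₀.
E = k|Q_enc|/r² = (8.99×10^9)(2.10×10^-5)/(0.0378)² = 1.32e8 N/C.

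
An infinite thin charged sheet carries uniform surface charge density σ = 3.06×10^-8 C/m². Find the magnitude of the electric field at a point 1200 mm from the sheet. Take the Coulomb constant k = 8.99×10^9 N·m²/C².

1.73×10^3 N/C

The symmetry is planar: E is normal to the sheet and the same magnitude on both sides. Take a pillbox straddling the sheet with end-cap area A.
Only the two end caps contribute flux: Φ = 2EA. With Q_enc = σA, Gauss's law gives E = |σ|/(2ε₀).
E = 2πk|σ| = 2π(8.99×10^9)(3.06×10^-8) = 1.73×10^3 N/C.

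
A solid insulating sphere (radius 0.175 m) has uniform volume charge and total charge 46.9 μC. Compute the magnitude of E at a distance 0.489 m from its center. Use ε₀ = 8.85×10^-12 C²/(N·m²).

1.76×10^6 V/m

By spherical symmetry E is radial; choose a Gaussian sphere of radius r = 0.489 m (r > R, so the entire charge is enclosed).
Q_enc = 46.9 μC = 4.69×10^-5 C.
Applying ∮E·dA = Q_enc/ε₀ with Φ = E(4πr²):
E = |Q_enc|/(4πε₀r²) = (4.69×10^-5)/(4π·8.85×10^-12·(0.489)²) = 1.76×10^6 N/C.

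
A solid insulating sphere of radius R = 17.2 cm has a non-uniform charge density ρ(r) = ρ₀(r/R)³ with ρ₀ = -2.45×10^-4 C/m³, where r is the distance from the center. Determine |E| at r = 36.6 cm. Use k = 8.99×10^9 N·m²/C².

E ≈ 1.75×10^5 N/C

Take a concentric spherical Gaussian surface of radius r = 36.6 cm (r > R, all charge enclosed).
Q_enc = 4π ∫₀^R ρ₀(r'/R)^3 r'² dr' = 4πρ₀R³/6 = -2.611×10^-6 C.
By Gauss's law, ∮E·dA = E·4πr² = Q_enc/ε₀.
E = k|Q_enc|/r² = (8.99×10^9)(2.611×10^-6)/(0.366)² = 1.75×10^5 N/C.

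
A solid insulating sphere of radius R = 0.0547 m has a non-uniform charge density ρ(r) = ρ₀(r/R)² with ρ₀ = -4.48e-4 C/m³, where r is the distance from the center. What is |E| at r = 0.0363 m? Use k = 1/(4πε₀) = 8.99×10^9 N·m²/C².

1.62×10^5 N/C

By spherical symmetry E is radial; choose a Gaussian sphere of radius r = 0.0363 m (r < R).
Q_enc = ∫₀^r ρ(r')·4πr'² dr' = (4πρ₀/R²) ∫₀^r r'^4 dr' = 4πρ₀ r^5/(5·R²) = -2.372e-8 C.
Applying ∮E·dA = Q_enc/ε₀ with Φ = E(4πr²):
E = k|Q_enc|/r² = (8.99×10^9)(2.372e-8)/(0.0363)² = 1.62×10^5 N/C.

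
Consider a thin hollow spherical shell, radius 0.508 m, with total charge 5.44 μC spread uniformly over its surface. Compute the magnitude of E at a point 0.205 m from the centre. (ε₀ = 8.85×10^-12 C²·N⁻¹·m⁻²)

Use a concentric Gaussian sphere at r = 0.205 m (inside the shell, r < 0.508 m).
All the charge is outside the Gaussian surface: Q_enc = 0, hence E = 0 everywhere inside the shell.

E = 0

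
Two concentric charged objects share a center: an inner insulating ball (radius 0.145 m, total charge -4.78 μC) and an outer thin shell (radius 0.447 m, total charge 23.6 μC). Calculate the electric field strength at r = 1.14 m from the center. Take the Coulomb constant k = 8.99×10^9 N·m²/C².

Symmetry ⇒ E = E(r) r̂. Gaussian sphere of radius r = 1.14 m (r > 0.447 m, enclosing both).
Q_enc = (-4.78 μC) + (23.6 μC) = 1.882e-5 C.
Since E is radial and uniform over the Gaussian sphere, Φ = E·4πr² = Q_enc/ε₀.
E = k|Q_enc|/r² = (8.99×10^9)(1.882e-5)/(1.14)² = 1.30e5 N/C.

|E| ≈ 1.30e5 N/C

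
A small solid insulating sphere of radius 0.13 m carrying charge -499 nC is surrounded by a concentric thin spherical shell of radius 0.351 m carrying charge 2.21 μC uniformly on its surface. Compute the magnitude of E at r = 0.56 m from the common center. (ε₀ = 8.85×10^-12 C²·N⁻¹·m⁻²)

E = 4.91e4 V/m

Use a concentric Gaussian sphere at r = 0.56 m (r > 0.351 m, enclosing both).
Q_enc = (-499 nC) + (2.21 μC) = 1.711e-6 C.
Applying ∮E·dA = Q_enc/ε₀ with Φ = E(4πr²):
E = |Q_enc|/(4πε₀r²) = (1.711×10^-6)/(4π·8.85×10^-12·(0.56)²) = 4.91×10^4 N/C.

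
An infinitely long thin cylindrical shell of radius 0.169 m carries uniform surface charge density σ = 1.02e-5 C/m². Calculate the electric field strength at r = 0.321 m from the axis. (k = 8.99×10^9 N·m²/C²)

|E| ≈ 6.07×10^5 N/C

Take a coaxial cylindrical Gaussian surface of radius r = 0.321 m and length L (r > 0.169 m).
The whole shell is enclosed: λ_enc = σ·2πR = (1.02×10^-5)·2π·(0.169) = 1.083e-5 C/m.
Applying ∮E·dA = Q_enc/ε₀ with the end caps contributing no flux:
E = 2k|λ_enc|/r = 2(8.99×10^9)(1.083e-5)/(0.321) = 6.07×10^5 N/C.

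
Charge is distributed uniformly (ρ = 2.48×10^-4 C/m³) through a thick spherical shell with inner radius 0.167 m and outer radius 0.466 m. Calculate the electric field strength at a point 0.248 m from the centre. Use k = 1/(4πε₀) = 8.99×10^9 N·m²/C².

|E| = 1.61×10^6 N/C

By spherical symmetry E is radial; choose a Gaussian sphere of radius r = 0.248 m (within the shell material, 0.167 m < r < 0.466 m).
Only the shell between 0.167 m and r is enclosed: Q_enc = ρ·(4π/3)(r³ − a³) = (2.48×10^-4)·(4π/3)·((0.248)³ − (0.167)³) = 1.101×10^-5 C.
Gauss's law: E·4πr² = Q_enc/ε₀.
E = k|Q_enc|/r² = (8.99×10^9)(1.101×10^-5)/(0.248)² = 1.61e6 N/C.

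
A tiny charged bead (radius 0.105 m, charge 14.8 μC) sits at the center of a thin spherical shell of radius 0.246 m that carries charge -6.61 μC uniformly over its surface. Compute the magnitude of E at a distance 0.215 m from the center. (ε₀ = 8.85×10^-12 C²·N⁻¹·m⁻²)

E ≈ 2.88×10^6 V/m

Symmetry ⇒ E = E(r) r̂. Gaussian sphere of radius r = 0.215 m (between the bodies, 0.105 m < r < 0.246 m).
The shell at 0.246 m lies outside the Gaussian surface, so Q_enc = 14.8 μC = 1.48×10^-5 C.
Applying ∮E·dA = Q_enc/ε₀ with Φ = E(4πr²):
E = |Q_enc|/(4πε₀r²) = (1.48e-5)/(4π·8.85×10^-12·(0.215)²) = 2.88×10^6 N/C.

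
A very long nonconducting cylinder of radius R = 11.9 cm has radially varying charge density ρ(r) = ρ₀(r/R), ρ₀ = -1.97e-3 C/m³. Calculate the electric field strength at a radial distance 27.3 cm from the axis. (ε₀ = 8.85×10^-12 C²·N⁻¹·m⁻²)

By cylindrical symmetry E is radial; use a coaxial Gaussian cylinder of radius 27.3 cm and length L (r > R, full charge per length enclosed).
λ_enc = 2π ∫₀^R ρ₀(r'/R)^1 r' dr' = 2πρ₀R²/3 = -5.843×10^-5 C/m.
Applying ∮E·dA = Q_enc/ε₀ with the end caps contributing no flux:
E = |λ_enc|/(2πε₀r) = (5.843×10^-5)/(2π·8.85×10^-12·0.273) = 3.85×10^6 N/C.

|E| ≈ 3.85e6 V/m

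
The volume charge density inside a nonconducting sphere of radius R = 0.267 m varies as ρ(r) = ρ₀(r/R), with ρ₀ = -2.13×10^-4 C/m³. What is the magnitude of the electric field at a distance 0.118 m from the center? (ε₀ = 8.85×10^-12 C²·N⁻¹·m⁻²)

Use a concentric Gaussian sphere at r = 0.118 m (r < R).
Integrate the density: Q_enc = 4π ∫₀^r ρ₀(r'/R)^1 r'² dr' = 4πρ₀ r^4/(4·R) = -4.859×10^-7 C.
Applying ∮E·dA = Q_enc/ε₀ with Φ = E(4πr²):
E = |Q_enc|/(4πε₀r²) = (4.859×10^-7)/(4π·8.85×10^-12·(0.118)²) = 3.14×10^5 N/C.

E = 3.14×10^5 V/m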